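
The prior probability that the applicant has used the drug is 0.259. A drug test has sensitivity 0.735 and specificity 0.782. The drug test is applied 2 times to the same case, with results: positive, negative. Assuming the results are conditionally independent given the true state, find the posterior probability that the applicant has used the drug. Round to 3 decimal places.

With H the event that the applicant has used the drug, the joint likelihood of the observed sequence is P(data|H) = 0.735·0.265 = 0.19478 and P(data|¬H) = 0.218·0.782 = 0.17048.
Bayes: P(H|data) = 0.259·0.19478 / (0.259·0.19478 + 0.741·0.17048) = 0.050447/0.17677 = 0.2854.

Posterior P(H) ≈ 0.285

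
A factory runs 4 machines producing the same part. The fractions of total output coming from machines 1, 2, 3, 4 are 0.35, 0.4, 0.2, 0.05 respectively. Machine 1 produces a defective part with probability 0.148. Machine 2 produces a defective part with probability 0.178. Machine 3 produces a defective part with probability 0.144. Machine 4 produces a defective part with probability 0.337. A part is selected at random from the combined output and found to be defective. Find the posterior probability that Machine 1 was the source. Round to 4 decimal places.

Tabulate prior·likelihood by source: [1] prior 0.35, lik 0.148, product 0.05180; [2] prior 0.4, lik 0.178, product 0.07120; [3] prior 0.2, lik 0.144, product 0.02880; [4] prior 0.05, lik 0.337, product 0.01685.
Normalizing constant = 0.16865; the posterior for Machine 1 is its product over the sum, 0.05180/0.16865 = 0.3071.

Posterior probability ≈ 0.3071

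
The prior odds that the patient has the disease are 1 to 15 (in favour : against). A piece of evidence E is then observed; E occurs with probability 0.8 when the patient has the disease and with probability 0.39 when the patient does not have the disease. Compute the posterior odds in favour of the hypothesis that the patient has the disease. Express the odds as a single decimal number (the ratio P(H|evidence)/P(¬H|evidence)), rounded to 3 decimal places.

Posterior odds ≈ 0.137

Prior odds = 1/15 = 0.066667. In log-odds, ln(0.066667) = -2.7081.
Add log likelihood ratio: ln(2.0513) = 0.71846.
Posterior log-odds = -1.9896, so posterior odds = exp(-1.9896) = 0.13675.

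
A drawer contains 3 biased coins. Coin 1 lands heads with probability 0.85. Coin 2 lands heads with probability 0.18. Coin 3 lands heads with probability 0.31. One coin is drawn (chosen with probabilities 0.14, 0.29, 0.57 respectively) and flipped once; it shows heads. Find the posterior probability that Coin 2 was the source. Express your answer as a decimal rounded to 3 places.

P(heads|C1) = 0.85; P(heads|C2) = 0.18; P(heads|C3) = 0.31.
Prior × likelihood for each source: 0.14·0.85=0.1190, 0.29·0.18=0.05220, 0.57·0.31=0.1767. Summing gives P(heads) = 0.34790.
P(Coin 2 | heads) = 0.05220 / 0.34790 = 0.150.

Posterior probability ≈ 0.150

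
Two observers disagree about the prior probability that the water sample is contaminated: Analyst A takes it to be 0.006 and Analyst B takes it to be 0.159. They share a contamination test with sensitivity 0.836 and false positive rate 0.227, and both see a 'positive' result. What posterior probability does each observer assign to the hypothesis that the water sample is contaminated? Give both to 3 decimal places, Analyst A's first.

Analyst A: 0.022; Analyst B: 0.410

The likelihood ratio for a 'positive' result is 0.836/0.227 = 3.6828.
Analyst A: prior odds 0.006/0.994 = 0.0060362; posterior odds 0.022230; posterior probability 0.022.
Analyst B: prior odds 0.159/0.841 = 0.18906; posterior odds 0.69628; posterior probability 0.410.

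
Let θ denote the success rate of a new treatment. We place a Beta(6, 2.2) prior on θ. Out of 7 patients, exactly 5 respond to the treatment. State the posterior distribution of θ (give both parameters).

Posterior: Beta(11, 4.2)

The binomial likelihood is conjugate to the Beta prior: with 5 successes and 2 failures, the posterior is Beta(6+5, 2.2+2) = Beta(11, 4.2).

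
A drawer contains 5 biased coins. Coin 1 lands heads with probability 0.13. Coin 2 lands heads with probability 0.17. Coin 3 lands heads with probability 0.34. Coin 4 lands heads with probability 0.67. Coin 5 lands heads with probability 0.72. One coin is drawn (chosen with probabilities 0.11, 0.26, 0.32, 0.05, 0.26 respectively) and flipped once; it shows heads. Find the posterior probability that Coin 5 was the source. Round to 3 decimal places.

P(heads|C1) = 0.13; P(heads|C2) = 0.17; P(heads|C3) = 0.34; P(heads|C4) = 0.67; P(heads|C5) = 0.72.
Prior × likelihood for each source: 0.11·0.13=0.01430, 0.26·0.17=0.04420, 0.32·0.34=0.1088, 0.05·0.67=0.03350, 0.26·0.72=0.1872. Summing gives P(heads) = 0.38800.
P(Coin 5 | heads) = 0.1872 / 0.38800 = 0.482.

Posterior probability ≈ 0.482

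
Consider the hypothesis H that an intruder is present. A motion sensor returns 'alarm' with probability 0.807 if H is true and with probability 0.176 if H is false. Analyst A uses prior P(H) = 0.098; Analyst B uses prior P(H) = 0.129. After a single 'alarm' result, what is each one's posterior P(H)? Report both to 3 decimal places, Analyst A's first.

Analyst A: 0.333; Analyst B: 0.404

P('+'|H) = 0.807, P('+'|¬H) = 0.176.
Analyst A: numerator 0.807·0.098 = 0.079086; evidence = 0.079086+0.176·0.902 = 0.23784; posterior = 0.333.
Analyst B: numerator 0.807·0.129 = 0.10410; evidence = 0.10410+0.176·0.871 = 0.25740; posterior = 0.404.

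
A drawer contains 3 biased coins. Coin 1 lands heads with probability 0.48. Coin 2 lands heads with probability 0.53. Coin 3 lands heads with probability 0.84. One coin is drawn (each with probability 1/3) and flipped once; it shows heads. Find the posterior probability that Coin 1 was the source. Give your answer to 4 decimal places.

Posterior probability ≈ 0.2595

P(heads|C1) = 0.48; P(heads|C2) = 0.53; P(heads|C3) = 0.84.
Prior × likelihood for each source: 0.333333·0.48=0.1600, 0.333333·0.53=0.1767, 0.333333·0.84=0.2800. Summing gives P(heads) = 0.61667.
P(Coin 1 | heads) = 0.1600 / 0.61667 = 0.2595.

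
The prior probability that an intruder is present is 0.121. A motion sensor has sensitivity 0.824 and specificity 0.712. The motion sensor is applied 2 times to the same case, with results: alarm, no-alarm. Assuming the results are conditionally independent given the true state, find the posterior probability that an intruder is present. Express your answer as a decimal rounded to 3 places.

Let H be the event that an intruder is present; start with P(H) = 0.121. P('alarm'|H) = 0.824, P('alarm'|¬H) = 0.288.
Update on result 1 ('alarm'): P(H) ← 0.824·0.1210 / (0.824·0.1210 + 0.288·0.8790) = 0.099704/0.35286 = 0.2826.
Update on result 2 ('no-alarm'): P(H) ← 0.176·0.2826 / (0.176·0.2826 + 0.712·0.7174) = 0.049731/0.56055 = 0.0887.

Posterior P(H) ≈ 0.089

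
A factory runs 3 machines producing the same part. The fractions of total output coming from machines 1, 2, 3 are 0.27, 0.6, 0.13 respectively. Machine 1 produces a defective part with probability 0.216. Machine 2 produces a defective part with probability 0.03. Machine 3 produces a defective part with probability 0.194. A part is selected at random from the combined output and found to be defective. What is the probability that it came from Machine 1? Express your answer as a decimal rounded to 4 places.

Tabulate prior·likelihood by source: [1] prior 0.27, lik 0.216, product 0.05832; [2] prior 0.6, lik 0.03, product 0.01800; [3] prior 0.13, lik 0.194, product 0.02522.
Normalizing constant = 0.10154; the posterior for Machine 1 is its product over the sum, 0.05832/0.10154 = 0.5744.

Posterior probability ≈ 0.5744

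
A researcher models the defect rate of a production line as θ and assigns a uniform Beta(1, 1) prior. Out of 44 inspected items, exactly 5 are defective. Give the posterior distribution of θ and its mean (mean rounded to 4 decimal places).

Observing 5 successes and 39 failures updates Beta(1, 1) by adding the success and failure counts to the two shape parameters: α = 1+5 = 6, β = 1+39 = 40.
E[θ | data] = 6/(6+40) = 0.1304.

Posterior: Beta(6, 40); mean ≈ 0.1304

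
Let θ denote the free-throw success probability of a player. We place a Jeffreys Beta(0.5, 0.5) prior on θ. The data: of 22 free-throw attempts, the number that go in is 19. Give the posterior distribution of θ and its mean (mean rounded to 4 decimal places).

The binomial likelihood is conjugate to the Beta prior: with 19 successes and 3 failures, the posterior is Beta(0.5+19, 0.5+3) = Beta(19.5, 3.5).
E[θ | data] = 19.5/(19.5+3.5) = 0.8478.

Posterior: Beta(19.5, 3.5); mean ≈ 0.8478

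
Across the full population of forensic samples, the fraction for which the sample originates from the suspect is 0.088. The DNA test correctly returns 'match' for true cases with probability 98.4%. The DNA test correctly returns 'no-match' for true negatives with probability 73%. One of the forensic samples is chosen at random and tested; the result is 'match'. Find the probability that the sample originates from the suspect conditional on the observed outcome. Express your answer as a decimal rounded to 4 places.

P(H | E) ≈ 0.2602

Write H for 'the sample originates from the suspect'. Prior odds H:¬H = 0.088/0.912 = 0.096491. For the 'match' outcome, the likelihood ratio is 0.984/0.27 = 3.6444.
Posterior odds = 0.096491 × 3.6444 = 0.35166, so P(H|E) = 0.35166/(1+0.35166) = 0.2602.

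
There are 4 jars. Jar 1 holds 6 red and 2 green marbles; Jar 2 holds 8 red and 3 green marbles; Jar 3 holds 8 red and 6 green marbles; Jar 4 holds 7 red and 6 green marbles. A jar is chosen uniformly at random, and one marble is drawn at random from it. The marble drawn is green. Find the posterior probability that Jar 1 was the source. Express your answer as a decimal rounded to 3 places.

Posterior probability ≈ 0.177

Tabulate prior·likelihood by source: [1] prior 0.25, lik 0.25, product 0.06250; [2] prior 0.25, lik 0.2727, product 0.06818; [3] prior 0.25, lik 0.4286, product 0.1071; [4] prior 0.25, lik 0.4615, product 0.1154.
Normalizing constant = 0.35321; the posterior for Jar 1 is its product over the sum, 0.06250/0.35321 = 0.177.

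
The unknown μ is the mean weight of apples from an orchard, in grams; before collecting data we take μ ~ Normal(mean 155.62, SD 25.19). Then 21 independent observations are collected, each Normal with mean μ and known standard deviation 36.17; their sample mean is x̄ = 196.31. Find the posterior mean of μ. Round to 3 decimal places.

Prior precision 1/τ₀² = 1/25.19² = 0.00157595; data precision n/σ² = 21/36.17² = 0.0160517.
Posterior precision = 0.00157595 + 0.0160517 = 0.0176277.
Posterior mean = (0.00157595·155.62 + 0.0160517·196.31) / 0.0176277 = 192.672.

Posterior mean ≈ 192.672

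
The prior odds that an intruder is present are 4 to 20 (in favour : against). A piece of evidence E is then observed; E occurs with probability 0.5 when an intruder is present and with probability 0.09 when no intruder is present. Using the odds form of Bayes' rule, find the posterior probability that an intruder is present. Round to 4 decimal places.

Prior odds = 4/20 = 0.20000. In log-odds, ln(0.20000) = -1.6094.
Add log likelihood ratio: ln(5.5556) = 1.7148.
Posterior log-odds = 0.10536, so posterior odds = exp(0.10536) = 1.1111. Converting, P(H|E) = 1.1111/2.1111 = 0.5263.

Posterior probability ≈ 0.5263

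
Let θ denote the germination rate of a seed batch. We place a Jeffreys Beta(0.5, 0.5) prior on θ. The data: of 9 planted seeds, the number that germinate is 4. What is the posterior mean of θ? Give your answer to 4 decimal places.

Posterior mean ≈ 0.4500

Observing 4 successes and 5 failures updates Beta(0.5, 0.5) by adding the success and failure counts to the two shape parameters: α = 0.5+4 = 4.5, β = 0.5+5 = 5.5.
Posterior mean = α/(α+β) = 4.5/10 = 0.4500.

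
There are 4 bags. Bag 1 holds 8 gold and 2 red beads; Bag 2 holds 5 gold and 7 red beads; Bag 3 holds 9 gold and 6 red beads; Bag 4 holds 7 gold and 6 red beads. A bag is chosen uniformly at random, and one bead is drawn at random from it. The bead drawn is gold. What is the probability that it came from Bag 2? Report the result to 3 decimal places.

P(gold|Bag 1) = 0.8; P(gold|Bag 2) = 0.4167; P(gold|Bag 3) = 0.6; P(gold|Bag 4) = 0.5385.
Prior × likelihood for each source: 0.25·0.8=0.2000, 0.25·0.4167=0.1042, 0.25·0.6=0.1500, 0.25·0.5385=0.1346. Summing gives P(gold) = 0.58878.
P(Bag 2 | gold) = 0.1042 / 0.58878 = 0.177.

Posterior probability ≈ 0.177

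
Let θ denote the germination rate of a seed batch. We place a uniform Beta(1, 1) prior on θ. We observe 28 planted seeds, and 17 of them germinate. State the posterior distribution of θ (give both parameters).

Observing 17 successes and 11 failures updates Beta(1, 1) by adding the success and failure counts to the two shape parameters: α = 1+17 = 18, β = 1+11 = 12.

Posterior: Beta(18, 12)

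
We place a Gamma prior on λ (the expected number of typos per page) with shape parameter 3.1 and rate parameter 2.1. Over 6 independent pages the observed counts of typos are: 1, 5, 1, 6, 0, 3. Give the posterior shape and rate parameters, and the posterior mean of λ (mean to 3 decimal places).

Posterior: Gamma(shape=19.1, rate=8.1); mean ≈ 2.358

The Poisson likelihood adds the total count to the shape and the number of exposure periods to the rate. Here ∑xᵢ = 16 and n = 6, so shape 3.1→19.1 and rate 2.1→8.1.
Posterior mean = shape/rate = 19.1/8.1 = 2.358.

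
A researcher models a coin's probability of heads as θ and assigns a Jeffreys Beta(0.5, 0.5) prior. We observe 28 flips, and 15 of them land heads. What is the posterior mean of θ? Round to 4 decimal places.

Posterior mean ≈ 0.5345

The binomial likelihood is conjugate to the Beta prior: with 15 successes and 13 failures, the posterior is Beta(0.5+15, 0.5+13) = Beta(15.5, 13.5).
Posterior mean = α/(α+β) = 15.5/29 = 0.5345.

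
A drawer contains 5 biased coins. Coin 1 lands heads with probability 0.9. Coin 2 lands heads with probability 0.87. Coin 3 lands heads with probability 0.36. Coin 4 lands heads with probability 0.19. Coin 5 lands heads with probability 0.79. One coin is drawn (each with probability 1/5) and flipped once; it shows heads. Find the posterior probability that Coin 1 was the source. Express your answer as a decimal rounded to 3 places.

Tabulate prior·likelihood by source: [1] prior 0.2, lik 0.9, product 0.1800; [2] prior 0.2, lik 0.87, product 0.1740; [3] prior 0.2, lik 0.36, product 0.07200; [4] prior 0.2, lik 0.19, product 0.03800; [5] prior 0.2, lik 0.79, product 0.1580.
Normalizing constant = 0.62200; the posterior for Coin 1 is its product over the sum, 0.1800/0.62200 = 0.289.

Posterior probability ≈ 0.289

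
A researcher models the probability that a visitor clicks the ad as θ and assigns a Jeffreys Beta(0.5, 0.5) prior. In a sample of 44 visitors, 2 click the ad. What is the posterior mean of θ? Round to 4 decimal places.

Posterior mean ≈ 0.0556

The binomial likelihood is conjugate to the Beta prior: with 2 successes and 42 failures, the posterior is Beta(0.5+2, 0.5+42) = Beta(2.5, 42.5).
Posterior mean = α/(α+β) = 2.5/45 = 0.0556.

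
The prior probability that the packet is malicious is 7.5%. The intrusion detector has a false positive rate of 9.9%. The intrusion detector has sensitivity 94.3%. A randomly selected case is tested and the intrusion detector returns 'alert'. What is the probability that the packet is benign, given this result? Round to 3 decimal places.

P(¬H | E) ≈ 0.564

Let H be the event that the packet is malicious. P(H) = 0.075, so P(¬H) = 0.925. With E the 'alert' result, P(E|H) = 0.943 and P(E|¬H) = 0.099.
P(E) = 0.943·0.075 + 0.099·0.925 = 0.070725 + 0.091575 = 0.16230.
By Bayes' theorem, P(H|E) = 0.070725 / 0.16230 = 0.436. Hence P(¬H|E) = 1 − 0.436 = 0.564.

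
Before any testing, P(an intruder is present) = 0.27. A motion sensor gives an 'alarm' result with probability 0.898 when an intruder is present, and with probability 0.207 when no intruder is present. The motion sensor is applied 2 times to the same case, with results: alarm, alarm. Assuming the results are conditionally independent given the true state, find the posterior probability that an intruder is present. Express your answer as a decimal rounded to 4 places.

Let H be the event that an intruder is present; start with P(H) = 0.27. P('alarm'|H) = 0.898, P('alarm'|¬H) = 0.207.
Update on result 1 ('alarm'): P(H) ← 0.898·0.2700 / (0.898·0.2700 + 0.207·0.7300) = 0.24246/0.39357 = 0.6161.
Update on result 2 ('alarm'): P(H) ← 0.898·0.6161 / (0.898·0.6161 + 0.207·0.3839) = 0.55322/0.63269 = 0.8744.

Posterior P(H) ≈ 0.8744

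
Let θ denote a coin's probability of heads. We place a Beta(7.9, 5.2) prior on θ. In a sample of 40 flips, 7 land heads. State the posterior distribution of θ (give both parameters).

Observing 7 successes and 33 failures updates Beta(7.9, 5.2) by adding the success and failure counts to the two shape parameters: α = 7.9+7 = 14.9, β = 5.2+33 = 38.2.

Posterior: Beta(14.9, 38.2)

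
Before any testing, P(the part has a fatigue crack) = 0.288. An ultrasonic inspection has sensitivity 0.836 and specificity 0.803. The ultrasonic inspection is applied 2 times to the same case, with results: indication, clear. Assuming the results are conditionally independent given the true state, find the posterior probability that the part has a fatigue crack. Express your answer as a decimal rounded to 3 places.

Let H be the event that the part has a fatigue crack; start with P(H) = 0.288. P('indication'|H) = 0.836, P('indication'|¬H) = 0.197.
Update on result 1 ('indication'): P(H) ← 0.836·0.2880 / (0.836·0.2880 + 0.197·0.7120) = 0.24077/0.38103 = 0.6319.
Update on result 2 ('clear'): P(H) ← 0.164·0.6319 / (0.164·0.6319 + 0.803·0.3681) = 0.10363/0.39923 = 0.2596.

Posterior P(H) ≈ 0.260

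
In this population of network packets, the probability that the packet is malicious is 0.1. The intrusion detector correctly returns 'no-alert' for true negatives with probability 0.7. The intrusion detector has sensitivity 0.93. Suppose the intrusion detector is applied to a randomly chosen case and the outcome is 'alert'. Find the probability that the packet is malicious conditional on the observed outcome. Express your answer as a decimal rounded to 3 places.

Let H be the event that the packet is malicious. P(H) = 0.1, so P(¬H) = 0.9. With E the 'alert' result, P(E|H) = 0.93 and P(E|¬H) = 0.3.
P(E) = 0.93·0.1 + 0.3·0.9 = 0.093000 + 0.27000 = 0.36300.
By Bayes' theorem, P(H|E) = 0.093000 / 0.36300 = 0.256.

P(H | E) ≈ 0.256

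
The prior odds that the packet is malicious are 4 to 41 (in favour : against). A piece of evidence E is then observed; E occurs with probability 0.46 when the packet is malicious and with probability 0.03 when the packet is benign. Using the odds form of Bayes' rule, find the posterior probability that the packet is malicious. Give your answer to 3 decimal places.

Posterior probability ≈ 0.599

Prior odds = 4/41 = 0.097561. In log-odds, ln(0.097561) = -2.3273.
Add log likelihood ratio: ln(15.333) = 2.7300.
Posterior log-odds = 0.40275, so posterior odds = exp(0.40275) = 1.4959. Converting, P(H|E) = 1.4959/2.4959 = 0.599.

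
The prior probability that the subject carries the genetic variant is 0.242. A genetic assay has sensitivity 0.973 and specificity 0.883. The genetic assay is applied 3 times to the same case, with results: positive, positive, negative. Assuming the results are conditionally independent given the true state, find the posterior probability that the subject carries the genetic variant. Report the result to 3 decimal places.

Posterior P(H) ≈ 0.403

With H the event that the subject carries the genetic variant, the joint likelihood of the observed sequence is P(data|H) = 0.973·0.973·0.027 = 0.025562 and P(data|¬H) = 0.117·0.117·0.883 = 0.012087.
Bayes: P(H|data) = 0.242·0.025562 / (0.242·0.025562 + 0.758·0.012087) = 0.0061859/0.015348 = 0.4030.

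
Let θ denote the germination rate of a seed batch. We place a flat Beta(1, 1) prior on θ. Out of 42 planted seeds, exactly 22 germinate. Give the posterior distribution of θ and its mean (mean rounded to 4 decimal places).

Posterior: Beta(23, 21); mean ≈ 0.5227

Observing 22 successes and 20 failures updates Beta(1, 1) by adding the success and failure counts to the two shape parameters: α = 1+22 = 23, β = 1+20 = 21.
E[θ | data] = 23/(23+21) = 0.5227.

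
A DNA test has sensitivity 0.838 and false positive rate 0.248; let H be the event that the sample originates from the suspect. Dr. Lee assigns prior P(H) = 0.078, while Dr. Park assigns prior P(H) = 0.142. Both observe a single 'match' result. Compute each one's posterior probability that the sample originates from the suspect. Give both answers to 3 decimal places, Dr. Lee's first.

Dr. Lee: 0.222; Dr. Park: 0.359

P('+'|H) = 0.838, P('+'|¬H) = 0.248.
Dr. Lee: numerator 0.838·0.078 = 0.065364; evidence = 0.065364+0.248·0.922 = 0.29402; posterior = 0.222.
Dr. Park: numerator 0.838·0.142 = 0.11900; evidence = 0.11900+0.248·0.858 = 0.33178; posterior = 0.359.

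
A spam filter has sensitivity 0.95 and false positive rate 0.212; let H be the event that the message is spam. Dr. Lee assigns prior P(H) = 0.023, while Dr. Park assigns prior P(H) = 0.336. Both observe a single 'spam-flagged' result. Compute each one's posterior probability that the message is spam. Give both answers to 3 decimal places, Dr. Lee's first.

Dr. Lee: 0.095; Dr. Park: 0.694

P('+'|H) = 0.95, P('+'|¬H) = 0.212.
Dr. Lee: numerator 0.95·0.023 = 0.021850; evidence = 0.021850+0.212·0.977 = 0.22897; posterior = 0.095.
Dr. Park: numerator 0.95·0.336 = 0.31920; evidence = 0.31920+0.212·0.664 = 0.45997; posterior = 0.694.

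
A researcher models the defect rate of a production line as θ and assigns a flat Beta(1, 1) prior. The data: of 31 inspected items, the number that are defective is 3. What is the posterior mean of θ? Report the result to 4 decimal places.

Posterior mean ≈ 0.1212

Observing 3 successes and 28 failures updates Beta(1, 1) by adding the success and failure counts to the two shape parameters: α = 1+3 = 4, β = 1+28 = 29.
E[θ | data] = 4/(4+29) = 0.1212.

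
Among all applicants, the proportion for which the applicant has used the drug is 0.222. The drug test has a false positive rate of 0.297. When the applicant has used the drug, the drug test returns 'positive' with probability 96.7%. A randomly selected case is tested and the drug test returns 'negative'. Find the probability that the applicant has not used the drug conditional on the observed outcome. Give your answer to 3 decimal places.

P(¬H | E) ≈ 0.987

Let H be the event that the applicant has used the drug. P(H) = 0.222, so P(¬H) = 0.778. With E the 'negative' result, P(E|H) = 0.033 and P(E|¬H) = 0.703.
P(E) = 0.033·0.222 + 0.703·0.778 = 0.0073260 + 0.54693 = 0.55426.
By Bayes' theorem, P(H|E) = 0.0073260 / 0.55426 = 0.013. Hence P(¬H|E) = 1 − 0.013 = 0.987.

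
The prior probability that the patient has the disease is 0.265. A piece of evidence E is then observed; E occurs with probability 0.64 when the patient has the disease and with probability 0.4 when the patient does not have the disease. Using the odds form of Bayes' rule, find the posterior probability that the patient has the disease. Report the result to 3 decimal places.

Posterior probability ≈ 0.366

Prior odds = 0.265/(1−0.265) = 0.36054.
Likelihood ratio for E = 0.64/0.4 = 1.6000.
Posterior odds = prior odds × LR = 0.57687.
Posterior probability = odds/(1+odds) = 0.57687/1.5769 = 0.366.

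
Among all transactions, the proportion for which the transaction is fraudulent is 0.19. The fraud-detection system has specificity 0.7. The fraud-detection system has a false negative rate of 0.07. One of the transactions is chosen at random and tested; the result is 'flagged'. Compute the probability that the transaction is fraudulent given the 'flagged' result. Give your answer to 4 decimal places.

P(H | E) ≈ 0.4210

Write H for 'the transaction is fraudulent'. Prior odds H:¬H = 0.19/0.81 = 0.23457. For the 'flagged' outcome, the likelihood ratio is 0.93/0.3 = 3.1000.
Posterior odds = 0.23457 × 3.1000 = 0.72716, so P(H|E) = 0.72716/(1+0.72716) = 0.4210.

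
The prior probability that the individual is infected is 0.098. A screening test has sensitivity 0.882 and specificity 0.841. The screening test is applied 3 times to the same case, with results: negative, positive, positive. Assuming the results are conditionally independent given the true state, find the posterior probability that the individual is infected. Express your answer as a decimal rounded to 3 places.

With H the event that the individual is infected, the joint likelihood of the observed sequence is P(data|H) = 0.118·0.882·0.882 = 0.091795 and P(data|¬H) = 0.841·0.159·0.159 = 0.021261.
Bayes: P(H|data) = 0.098·0.091795 / (0.098·0.091795 + 0.902·0.021261) = 0.0089959/0.028174 = 0.3193.

Posterior P(H) ≈ 0.319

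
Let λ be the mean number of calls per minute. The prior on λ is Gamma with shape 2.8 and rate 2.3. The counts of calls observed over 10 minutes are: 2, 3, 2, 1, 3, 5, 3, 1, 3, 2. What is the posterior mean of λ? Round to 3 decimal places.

Posterior mean ≈ 2.260

Total count ∑xᵢ = 25 over n = 10 minutes.
Gamma is conjugate to the Poisson likelihood: posterior is Gamma(shape = 2.8+25 = 27.8, rate = 2.3+10 = 12.3).
E[λ | data] = 27.8/12.3 = 2.260.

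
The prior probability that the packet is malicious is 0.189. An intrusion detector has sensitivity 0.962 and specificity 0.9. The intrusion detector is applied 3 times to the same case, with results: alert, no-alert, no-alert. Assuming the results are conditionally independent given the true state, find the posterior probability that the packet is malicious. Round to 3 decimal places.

Let H be the event that the packet is malicious; start with P(H) = 0.189. P('alert'|H) = 0.962, P('alert'|¬H) = 0.1.
Update on result 1 ('alert'): P(H) ← 0.962·0.1890 / (0.962·0.1890 + 0.1·0.8110) = 0.18182/0.26292 = 0.6915.
Update on result 2 ('no-alert'): P(H) ← 0.038·0.6915 / (0.038·0.6915 + 0.9·0.3085) = 0.026278/0.30389 = 0.0865.
Update on result 3 ('no-alert'): P(H) ← 0.038·0.0865 / (0.038·0.0865 + 0.9·0.9135) = 0.0032860/0.82546 = 0.0040.

Posterior P(H) ≈ 0.004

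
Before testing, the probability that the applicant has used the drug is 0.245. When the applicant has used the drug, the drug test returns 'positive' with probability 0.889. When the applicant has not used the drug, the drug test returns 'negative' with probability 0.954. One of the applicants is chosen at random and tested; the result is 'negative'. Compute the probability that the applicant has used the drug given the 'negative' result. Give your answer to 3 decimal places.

Write H for 'the applicant has used the drug'. Prior odds H:¬H = 0.245/0.755 = 0.32450. For the 'negative' outcome, the likelihood ratio is 0.111/0.954 = 0.11635.
Posterior odds = 0.32450 × 0.11635 = 0.037757, so P(H|E) = 0.037757/(1+0.037757) = 0.036.

P(H | E) ≈ 0.036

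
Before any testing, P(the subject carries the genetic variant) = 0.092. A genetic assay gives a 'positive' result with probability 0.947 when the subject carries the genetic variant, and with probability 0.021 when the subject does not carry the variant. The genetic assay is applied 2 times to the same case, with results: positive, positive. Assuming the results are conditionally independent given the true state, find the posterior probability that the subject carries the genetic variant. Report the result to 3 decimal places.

Posterior P(H) ≈ 0.995

With H the event that the subject carries the genetic variant, the joint likelihood of the observed sequence is P(data|H) = 0.947·0.947 = 0.89681 and P(data|¬H) = 0.021·0.021 = 0.00044100.
Bayes: P(H|data) = 0.092·0.89681 / (0.092·0.89681 + 0.908·0.00044100) = 0.082506/0.082907 = 0.9952.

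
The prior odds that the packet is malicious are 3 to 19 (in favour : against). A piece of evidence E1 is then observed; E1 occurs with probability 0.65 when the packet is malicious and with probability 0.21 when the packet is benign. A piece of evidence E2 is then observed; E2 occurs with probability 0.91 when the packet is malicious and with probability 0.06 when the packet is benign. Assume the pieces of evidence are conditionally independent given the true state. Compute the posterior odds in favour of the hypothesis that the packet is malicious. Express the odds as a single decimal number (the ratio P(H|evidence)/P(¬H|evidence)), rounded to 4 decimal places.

Prior odds = 3/19 = 0.15789.
Likelihood ratio for E1 = 0.65/0.21 = 3.0952.
Likelihood ratio for E2 = 0.91/0.06 = 15.167.
Posterior odds = prior odds × LR₁ × LR₂ = 7.4123.

Posterior odds ≈ 7.4123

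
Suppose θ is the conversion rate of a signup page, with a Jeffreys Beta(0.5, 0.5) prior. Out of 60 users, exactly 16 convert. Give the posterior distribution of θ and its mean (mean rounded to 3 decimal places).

Posterior: Beta(16.5, 44.5); mean ≈ 0.270

The binomial likelihood is conjugate to the Beta prior: with 16 successes and 44 failures, the posterior is Beta(0.5+16, 0.5+44) = Beta(16.5, 44.5).
Posterior mean = α/(α+β) = 16.5/61 = 0.270.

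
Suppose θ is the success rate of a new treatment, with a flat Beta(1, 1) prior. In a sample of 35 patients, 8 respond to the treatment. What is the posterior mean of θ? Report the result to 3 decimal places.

Posterior mean ≈ 0.243

Observing 8 successes and 27 failures updates Beta(1, 1) by adding the success and failure counts to the two shape parameters: α = 1+8 = 9, β = 1+27 = 28.
Posterior mean = α/(α+β) = 9/37 = 0.243.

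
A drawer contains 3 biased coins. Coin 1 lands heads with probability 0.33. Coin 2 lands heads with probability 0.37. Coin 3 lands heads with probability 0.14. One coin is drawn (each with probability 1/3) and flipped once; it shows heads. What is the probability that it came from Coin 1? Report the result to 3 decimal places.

P(heads|C1) = 0.33; P(heads|C2) = 0.37; P(heads|C3) = 0.14.
Prior × likelihood for each source: 0.333333·0.33=0.1100, 0.333333·0.37=0.1233, 0.333333·0.14=0.04667. Summing gives P(heads) = 0.28000.
P(Coin 1 | heads) = 0.1100 / 0.28000 = 0.393.

Posterior probability ≈ 0.393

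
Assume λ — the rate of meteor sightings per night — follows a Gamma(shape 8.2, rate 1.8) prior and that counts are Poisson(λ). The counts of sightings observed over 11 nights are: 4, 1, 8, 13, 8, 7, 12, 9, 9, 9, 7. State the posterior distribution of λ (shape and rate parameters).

Posterior: Gamma(shape=95.2, rate=12.8)

Total count ∑xᵢ = 87 over n = 11 nights.
Gamma is conjugate to the Poisson likelihood: posterior is Gamma(shape = 8.2+87 = 95.2, rate = 1.8+11 = 12.8).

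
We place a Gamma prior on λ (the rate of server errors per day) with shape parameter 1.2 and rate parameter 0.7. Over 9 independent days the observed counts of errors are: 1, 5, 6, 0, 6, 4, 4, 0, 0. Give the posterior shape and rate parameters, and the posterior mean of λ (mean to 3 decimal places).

Posterior: Gamma(shape=27.2, rate=9.7); mean ≈ 2.804

The Poisson likelihood adds the total count to the shape and the number of exposure periods to the rate. Here ∑xᵢ = 26 and n = 9, so shape 1.2→27.2 and rate 0.7→9.7.
E[λ | data] = 27.2/9.7 = 2.804.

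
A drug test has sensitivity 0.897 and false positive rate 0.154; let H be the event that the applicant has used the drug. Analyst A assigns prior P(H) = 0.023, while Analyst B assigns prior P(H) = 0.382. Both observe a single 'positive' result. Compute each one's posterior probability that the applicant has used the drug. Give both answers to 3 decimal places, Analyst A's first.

P('+'|H) = 0.897, P('+'|¬H) = 0.154.
Analyst A: numerator 0.897·0.023 = 0.020631; evidence = 0.020631+0.154·0.977 = 0.17109; posterior = 0.121.
Analyst B: numerator 0.897·0.382 = 0.34265; evidence = 0.34265+0.154·0.618 = 0.43783; posterior = 0.783.

Analyst A: 0.121; Analyst B: 0.783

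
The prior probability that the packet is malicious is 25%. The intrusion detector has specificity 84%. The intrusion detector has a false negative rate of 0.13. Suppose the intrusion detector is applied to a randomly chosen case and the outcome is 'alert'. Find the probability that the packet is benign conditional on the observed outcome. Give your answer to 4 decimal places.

P(¬H | E) ≈ 0.3556

Let H be the event that the packet is malicious. P(H) = 0.25, so P(¬H) = 0.75. With E the 'alert' result, P(E|H) = 0.87 and P(E|¬H) = 0.16.
P(E) = 0.87·0.25 + 0.16·0.75 = 0.21750 + 0.12000 = 0.33750.
By Bayes' theorem, P(H|E) = 0.21750 / 0.33750 = 0.6444. Hence P(¬H|E) = 1 − 0.6444 = 0.3556.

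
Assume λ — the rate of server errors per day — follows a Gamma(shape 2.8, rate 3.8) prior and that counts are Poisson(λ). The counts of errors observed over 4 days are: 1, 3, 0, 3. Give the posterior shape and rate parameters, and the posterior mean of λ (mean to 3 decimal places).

Total count ∑xᵢ = 7 over n = 4 days.
Gamma is conjugate to the Poisson likelihood: posterior is Gamma(shape = 2.8+7 = 9.8, rate = 3.8+4 = 7.8).
E[λ | data] = 9.8/7.8 = 1.256.

Posterior: Gamma(shape=9.8, rate=7.8); mean ≈ 1.256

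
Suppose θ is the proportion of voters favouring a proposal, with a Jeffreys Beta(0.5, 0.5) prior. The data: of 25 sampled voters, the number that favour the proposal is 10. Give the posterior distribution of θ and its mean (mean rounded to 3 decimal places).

Posterior: Beta(10.5, 15.5); mean ≈ 0.404

The binomial likelihood is conjugate to the Beta prior: with 10 successes and 15 failures, the posterior is Beta(0.5+10, 0.5+15) = Beta(10.5, 15.5).
Posterior mean = α/(α+β) = 10.5/26 = 0.404.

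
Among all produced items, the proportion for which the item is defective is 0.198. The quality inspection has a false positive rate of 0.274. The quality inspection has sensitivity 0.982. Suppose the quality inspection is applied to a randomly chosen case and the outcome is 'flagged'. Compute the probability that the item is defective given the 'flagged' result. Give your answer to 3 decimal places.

P(H | E) ≈ 0.469

Write H for 'the item is defective'. Prior odds H:¬H = 0.198/0.802 = 0.24688. For the 'flagged' outcome, the likelihood ratio is 0.982/0.274 = 3.5839.
Posterior odds = 0.24688 × 3.5839 = 0.88481, so P(H|E) = 0.88481/(1+0.88481) = 0.469.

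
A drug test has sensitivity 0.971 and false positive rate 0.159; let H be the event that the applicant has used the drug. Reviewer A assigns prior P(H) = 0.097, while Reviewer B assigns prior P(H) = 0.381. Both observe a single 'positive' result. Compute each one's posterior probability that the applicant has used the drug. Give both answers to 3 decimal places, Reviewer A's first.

Reviewer A: 0.396; Reviewer B: 0.790

P('+'|H) = 0.971, P('+'|¬H) = 0.159.
Reviewer A: numerator 0.971·0.097 = 0.094187; evidence = 0.094187+0.159·0.903 = 0.23776; posterior = 0.396.
Reviewer B: numerator 0.971·0.381 = 0.36995; evidence = 0.36995+0.159·0.619 = 0.46837; posterior = 0.790.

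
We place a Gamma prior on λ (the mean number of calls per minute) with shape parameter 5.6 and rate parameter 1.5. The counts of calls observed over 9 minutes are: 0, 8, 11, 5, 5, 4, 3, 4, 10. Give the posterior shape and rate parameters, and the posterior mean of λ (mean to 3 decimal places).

Posterior: Gamma(shape=55.6, rate=10.5); mean ≈ 5.295

The Poisson likelihood adds the total count to the shape and the number of exposure periods to the rate. Here ∑xᵢ = 50 and n = 9, so shape 5.6→55.6 and rate 1.5→10.5.
E[λ | data] = 55.6/10.5 = 5.295.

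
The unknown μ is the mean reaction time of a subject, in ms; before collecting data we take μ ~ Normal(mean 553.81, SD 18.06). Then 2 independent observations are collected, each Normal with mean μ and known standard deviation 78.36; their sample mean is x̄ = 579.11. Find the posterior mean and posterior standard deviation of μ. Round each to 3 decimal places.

Posterior mean ≈ 556.240; posterior SD ≈ 17.171

With known σ, the Normal prior is conjugate. Weight on the data is w = (n/σ²)/(n/σ² + 1/τ₀²) = 0.00032572/(0.00032572+0.00306595) = 0.096035.
Posterior mean = w·x̄ + (1−w)·μ₀ = 0.096035·579.11 + 0.90397·553.81 = 556.240. Posterior variance = 1/(0.00032572+0.00306595) = 294.841, so SD = 17.171.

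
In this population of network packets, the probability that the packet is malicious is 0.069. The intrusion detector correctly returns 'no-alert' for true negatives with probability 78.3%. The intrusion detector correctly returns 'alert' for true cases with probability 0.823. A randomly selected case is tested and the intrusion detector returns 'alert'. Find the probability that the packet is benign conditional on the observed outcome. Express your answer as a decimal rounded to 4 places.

Let H be the event that the packet is malicious. P(H) = 0.069, so P(¬H) = 0.931. With E the 'alert' result, P(E|H) = 0.823 and P(E|¬H) = 0.217.
P(E) = 0.823·0.069 + 0.217·0.931 = 0.056787 + 0.20203 = 0.25881.
By Bayes' theorem, P(H|E) = 0.056787 / 0.25881 = 0.2194. Hence P(¬H|E) = 1 − 0.2194 = 0.7806.

P(¬H | E) ≈ 0.7806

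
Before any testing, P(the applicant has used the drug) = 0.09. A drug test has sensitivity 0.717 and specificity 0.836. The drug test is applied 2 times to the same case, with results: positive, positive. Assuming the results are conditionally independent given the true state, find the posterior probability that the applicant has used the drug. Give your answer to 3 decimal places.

Posterior P(H) ≈ 0.654

Let H be the event that the applicant has used the drug; start with P(H) = 0.09. P('positive'|H) = 0.717, P('positive'|¬H) = 0.164.
Update on result 1 ('positive'): P(H) ← 0.717·0.0900 / (0.717·0.0900 + 0.164·0.9100) = 0.064530/0.21377 = 0.3019.
Update on result 2 ('positive'): P(H) ← 0.717·0.3019 / (0.717·0.3019 + 0.164·0.6981) = 0.21644/0.33093 = 0.6540.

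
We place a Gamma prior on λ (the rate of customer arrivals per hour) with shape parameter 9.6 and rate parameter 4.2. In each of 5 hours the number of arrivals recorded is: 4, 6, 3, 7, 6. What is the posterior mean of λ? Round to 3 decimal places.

Posterior mean ≈ 3.870

The Poisson likelihood adds the total count to the shape and the number of exposure periods to the rate. Here ∑xᵢ = 26 and n = 5, so shape 9.6→35.6 and rate 4.2→9.2.
Posterior mean = shape/rate = 35.6/9.2 = 3.870.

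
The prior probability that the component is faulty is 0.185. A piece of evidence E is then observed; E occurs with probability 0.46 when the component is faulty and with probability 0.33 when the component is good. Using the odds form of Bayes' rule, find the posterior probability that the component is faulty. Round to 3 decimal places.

Posterior probability ≈ 0.240

Prior odds = 0.185/(1−0.185) = 0.22699. In log-odds, ln(0.22699) = -1.4828.
Add log likelihood ratio: ln(1.3939) = 0.33213.
Posterior log-odds = -1.1507, so posterior odds = exp(-1.1507) = 0.31642. Converting, P(H|E) = 0.31642/1.3164 = 0.240.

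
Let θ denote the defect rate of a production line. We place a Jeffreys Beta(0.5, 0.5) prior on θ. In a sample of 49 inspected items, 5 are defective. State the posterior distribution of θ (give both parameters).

Posterior: Beta(5.5, 44.5)

Observing 5 successes and 44 failures updates Beta(0.5, 0.5) by adding the success and failure counts to the two shape parameters: α = 0.5+5 = 5.5, β = 0.5+44 = 44.5.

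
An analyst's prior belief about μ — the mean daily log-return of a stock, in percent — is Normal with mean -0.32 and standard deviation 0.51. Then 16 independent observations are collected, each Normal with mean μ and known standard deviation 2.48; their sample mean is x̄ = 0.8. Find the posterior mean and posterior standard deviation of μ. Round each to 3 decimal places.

With known σ, the Normal prior is conjugate. Weight on the data is w = (n/σ²)/(n/σ² + 1/τ₀²) = 2.60146/(2.60146+3.84468) = 0.40357.
Posterior mean = w·x̄ + (1−w)·μ₀ = 0.40357·0.8 + 0.59643·-0.32 = 0.132. Posterior variance = 1/(2.60146+3.84468) = 0.155132, so SD = 0.394.

Posterior mean ≈ 0.132; posterior SD ≈ 0.394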